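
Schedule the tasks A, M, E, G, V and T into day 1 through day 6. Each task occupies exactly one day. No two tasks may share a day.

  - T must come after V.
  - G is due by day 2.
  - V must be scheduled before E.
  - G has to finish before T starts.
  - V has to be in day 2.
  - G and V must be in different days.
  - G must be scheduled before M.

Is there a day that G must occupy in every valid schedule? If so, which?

day 1

G's window is day 1–day 2.
V is fixed at day 2, and G can't share a day with V.
So G must be day 1.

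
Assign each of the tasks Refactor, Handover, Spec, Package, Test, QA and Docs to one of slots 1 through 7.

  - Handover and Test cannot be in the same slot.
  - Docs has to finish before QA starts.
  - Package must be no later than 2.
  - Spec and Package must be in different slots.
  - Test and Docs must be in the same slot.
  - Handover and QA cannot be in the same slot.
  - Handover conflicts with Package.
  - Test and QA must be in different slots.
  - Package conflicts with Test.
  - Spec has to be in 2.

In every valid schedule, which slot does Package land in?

Package's window is 1–2.
Spec is fixed at 2, and Package can't share a slot with Spec.
So Package must be 1.

1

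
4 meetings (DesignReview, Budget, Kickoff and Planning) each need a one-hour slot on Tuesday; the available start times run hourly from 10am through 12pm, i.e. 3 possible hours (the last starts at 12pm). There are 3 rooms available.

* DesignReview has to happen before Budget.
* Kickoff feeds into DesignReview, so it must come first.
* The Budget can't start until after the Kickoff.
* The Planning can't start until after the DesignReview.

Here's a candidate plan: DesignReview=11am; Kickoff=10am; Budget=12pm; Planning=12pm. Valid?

The Planning can't start until after the DesignReview — holds.
The Budget can't start until after the Kickoff — holds.
Kickoff feeds into DesignReview, so it must come first — holds.
There are 3 rooms available — holds.
DesignReview has to happen before Budget — holds.

Yes, all constraints hold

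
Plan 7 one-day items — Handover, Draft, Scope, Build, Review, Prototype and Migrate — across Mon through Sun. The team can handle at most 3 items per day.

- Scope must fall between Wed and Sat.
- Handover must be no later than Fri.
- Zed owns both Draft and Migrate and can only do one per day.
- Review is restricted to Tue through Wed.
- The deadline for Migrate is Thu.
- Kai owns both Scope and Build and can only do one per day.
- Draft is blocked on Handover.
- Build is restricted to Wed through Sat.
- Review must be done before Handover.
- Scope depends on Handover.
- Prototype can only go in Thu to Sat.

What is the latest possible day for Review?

Review is available from Tue; Review's own window allows nothing later than Wed.
Review at Wed is achievable: Handover -> Thu, Draft -> Fri, Scope -> Fri, Prototype -> Thu, Review -> Wed, Migrate -> Mon, Build -> Wed.

Wed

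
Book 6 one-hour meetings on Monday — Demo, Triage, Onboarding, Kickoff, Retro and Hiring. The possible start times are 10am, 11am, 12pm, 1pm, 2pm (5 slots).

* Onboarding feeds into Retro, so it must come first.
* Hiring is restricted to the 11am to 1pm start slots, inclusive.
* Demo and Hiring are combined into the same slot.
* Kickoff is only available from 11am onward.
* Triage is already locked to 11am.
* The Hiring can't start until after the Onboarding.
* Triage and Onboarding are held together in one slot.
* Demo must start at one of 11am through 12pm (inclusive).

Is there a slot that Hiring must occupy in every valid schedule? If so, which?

12pm

Hiring is available from 11am; precedence pushes Hiring to at least 12pm; Hiring's own window allows nothing later than 1pm; Hiring must be in the same slot as Demo, which can't be after 12pm, so Hiring is at most 12pm.
So Hiring is pinned to 12pm.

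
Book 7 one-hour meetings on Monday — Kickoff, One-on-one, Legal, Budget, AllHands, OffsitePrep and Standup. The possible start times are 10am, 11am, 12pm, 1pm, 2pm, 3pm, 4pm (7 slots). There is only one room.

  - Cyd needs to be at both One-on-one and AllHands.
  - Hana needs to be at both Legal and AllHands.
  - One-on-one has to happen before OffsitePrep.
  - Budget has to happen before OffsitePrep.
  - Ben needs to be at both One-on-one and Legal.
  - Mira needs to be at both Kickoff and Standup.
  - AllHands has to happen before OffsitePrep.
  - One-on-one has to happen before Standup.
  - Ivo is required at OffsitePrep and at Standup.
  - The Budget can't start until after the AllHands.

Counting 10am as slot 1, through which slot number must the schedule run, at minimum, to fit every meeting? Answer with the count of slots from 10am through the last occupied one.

7

The precedence chain requires at least 3 distinct slots.
With at most 1 per slot and 7 meetings, at least 7 slots are needed.
7 works (last occupied slot: 4pm): for example Budget in 12pm; One-on-one in 10am; Kickoff in 3pm; Legal in 4pm; OffsitePrep in 1pm; AllHands in 11am; Standup in 2pm.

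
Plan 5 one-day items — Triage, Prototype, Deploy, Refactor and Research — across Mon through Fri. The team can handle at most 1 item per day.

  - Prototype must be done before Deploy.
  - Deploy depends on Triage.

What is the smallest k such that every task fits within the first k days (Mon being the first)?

5

The precedence chain requires at least 2 distinct days.
With at most 1 per day and 5 tasks, at least 5 days are needed.
5 works (last occupied day: Fri): for example Research -> Fri, Deploy -> Wed, Refactor -> Thu, Triage -> Mon, Prototype -> Tue.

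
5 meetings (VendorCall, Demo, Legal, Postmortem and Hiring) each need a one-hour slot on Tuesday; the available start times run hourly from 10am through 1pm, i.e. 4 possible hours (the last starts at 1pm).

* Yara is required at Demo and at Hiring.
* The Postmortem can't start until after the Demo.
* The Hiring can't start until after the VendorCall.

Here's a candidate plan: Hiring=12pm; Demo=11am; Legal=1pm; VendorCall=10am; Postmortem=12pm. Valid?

The Hiring can't start until after the VendorCall — holds.
Yara is required at Demo and at Hiring — holds.
The Postmortem can't start until after the Demo — holds.

Yes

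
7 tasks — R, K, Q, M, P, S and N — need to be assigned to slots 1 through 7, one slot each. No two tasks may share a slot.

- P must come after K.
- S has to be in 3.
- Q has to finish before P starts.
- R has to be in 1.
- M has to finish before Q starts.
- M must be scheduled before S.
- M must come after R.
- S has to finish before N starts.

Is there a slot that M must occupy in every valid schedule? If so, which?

2

R is fixed at 1 and must come before M, so M is at least 2.
S is fixed at 3 and must come after M, so M is at most 2.
So M must be 2.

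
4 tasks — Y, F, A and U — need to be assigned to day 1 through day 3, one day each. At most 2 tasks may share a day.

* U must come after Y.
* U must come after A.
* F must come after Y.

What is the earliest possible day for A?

Downstream work caps A at day 2.
A at day 1 is achievable: A in day 1, U in day 2, F in day 2, Y in day 1.

day 1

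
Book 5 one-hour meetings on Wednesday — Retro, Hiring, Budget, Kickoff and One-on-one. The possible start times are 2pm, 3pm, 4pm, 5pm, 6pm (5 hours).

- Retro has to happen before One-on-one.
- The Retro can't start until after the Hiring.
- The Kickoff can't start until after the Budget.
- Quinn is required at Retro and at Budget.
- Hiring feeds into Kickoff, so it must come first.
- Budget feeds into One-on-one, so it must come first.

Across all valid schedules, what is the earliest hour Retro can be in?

Precedence pushes Retro to at least 3pm; downstream work caps Retro at 5pm.
Retro at 3pm is achievable: Budget -> 2pm, One-on-one -> 4pm, Hiring -> 2pm, Retro -> 3pm, Kickoff -> 3pm.

3pm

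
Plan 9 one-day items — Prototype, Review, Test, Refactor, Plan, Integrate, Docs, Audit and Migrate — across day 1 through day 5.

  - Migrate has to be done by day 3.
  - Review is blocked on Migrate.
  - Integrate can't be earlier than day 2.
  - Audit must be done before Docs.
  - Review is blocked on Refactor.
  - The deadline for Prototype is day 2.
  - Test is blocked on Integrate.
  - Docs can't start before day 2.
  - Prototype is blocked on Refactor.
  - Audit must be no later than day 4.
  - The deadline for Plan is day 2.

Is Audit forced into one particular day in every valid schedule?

Audit can be day 1 (e.g. Prototype=day 2; Refactor=day 1; Plan=day 1; Docs=day 2; Test=day 3; Integrate=day 2; Audit=day 1; Migrate=day 1; Review=day 2) or day 2 (e.g. Migrate in day 1; Plan in day 1; Docs in day 3; Audit in day 2; Prototype in day 2; Refactor in day 1; Integrate in day 2; Review in day 2; Test in day 3).

No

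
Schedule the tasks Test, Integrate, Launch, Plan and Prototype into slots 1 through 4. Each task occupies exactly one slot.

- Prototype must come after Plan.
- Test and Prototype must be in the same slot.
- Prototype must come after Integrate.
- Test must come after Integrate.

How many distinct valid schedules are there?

Splitting on Test: it can be 2 (4), 3 (16), 4 (36). Listing each branch's schedules as (Integrate, Launch, Plan, Prototype):
Test=2: (1,1,1,2) (1,2,1,2) (1,3,1,2) (1,4,1,2) — 4.
Test=3: (1,1,1,3) (1,1,2,3) (1,2,1,3) (1,2,2,3) (1,3,1,3) (1,3,2,3) (1,4,1,3) (1,4,2,3) (2,1,1,3) (2,1,2,3) (2,2,1,3) (2,2,2,3) (2,3,1,3) (2,3,2,3) (2,4,1,3) (2,4,2,3) — 16.
Test=4: (1,1,1,4) (1,1,2,4) (1,1,3,4) (1,2,1,4) (1,2,2,4) (1,2,3,4) (1,3,1,4) (1,3,2,4) (1,3,3,4) (1,4,1,4) (1,4,2,4) (1,4,3,4) (2,1,1,4) (2,1,2,4) (2,1,3,4) (2,2,1,4) (2,2,2,4) (2,2,3,4) (2,3,1,4) (2,3,2,4) (2,3,3,4) (2,4,1,4) (2,4,2,4) (2,4,3,4) (3,1,1,4) (3,1,2,4) (3,1,3,4) (3,2,1,4) (3,2,2,4) (3,2,3,4) (3,3,1,4) (3,3,2,4) (3,3,3,4) (3,4,1,4) (3,4,2,4) (3,4,3,4) — 36.
Summing: 4 + 16 + 36 = 56.

56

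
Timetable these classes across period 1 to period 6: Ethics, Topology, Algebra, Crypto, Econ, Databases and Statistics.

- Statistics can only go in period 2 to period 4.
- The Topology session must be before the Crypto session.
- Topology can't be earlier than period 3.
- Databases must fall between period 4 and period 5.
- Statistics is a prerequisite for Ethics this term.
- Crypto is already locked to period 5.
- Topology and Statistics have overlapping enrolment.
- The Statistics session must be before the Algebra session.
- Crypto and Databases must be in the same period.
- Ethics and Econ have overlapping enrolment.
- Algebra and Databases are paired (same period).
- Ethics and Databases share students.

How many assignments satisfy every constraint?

45

Splitting on Ethics: it can be period 3 (10), period 4 (15), period 6 (20). Listing each branch's schedules as (Topology, Algebra, Crypto, Econ, Databases, Statistics) by period number:
Ethics=period 3: (3,5,5,1,5,2) (3,5,5,2,5,2) (3,5,5,4,5,2) (3,5,5,5,5,2) (3,5,5,6,5,2) (4,5,5,1,5,2) (4,5,5,2,5,2) (4,5,5,4,5,2) (4,5,5,5,5,2) (4,5,5,6,5,2) — 10.
Ethics=period 4: (3,5,5,1,5,2) (3,5,5,2,5,2) (3,5,5,3,5,2) (3,5,5,5,5,2) (3,5,5,6,5,2) (4,5,5,1,5,2) (4,5,5,1,5,3) (4,5,5,2,5,2) (4,5,5,2,5,3) (4,5,5,3,5,2) (4,5,5,3,5,3) (4,5,5,5,5,2) (4,5,5,5,5,3) (4,5,5,6,5,2) (4,5,5,6,5,3) — 15.
Ethics=period 6: (3,5,5,1,5,2) (3,5,5,1,5,4) (3,5,5,2,5,2) (3,5,5,2,5,4) (3,5,5,3,5,2) (3,5,5,3,5,4) (3,5,5,4,5,2) (3,5,5,4,5,4) (3,5,5,5,5,2) (3,5,5,5,5,4) (4,5,5,1,5,2) (4,5,5,1,5,3) (4,5,5,2,5,2) (4,5,5,2,5,3) (4,5,5,3,5,2) (4,5,5,3,5,3) (4,5,5,4,5,2) (4,5,5,4,5,3) (4,5,5,5,5,2) (4,5,5,5,5,3) — 20.
Summing: 10 + 15 + 20 = 45.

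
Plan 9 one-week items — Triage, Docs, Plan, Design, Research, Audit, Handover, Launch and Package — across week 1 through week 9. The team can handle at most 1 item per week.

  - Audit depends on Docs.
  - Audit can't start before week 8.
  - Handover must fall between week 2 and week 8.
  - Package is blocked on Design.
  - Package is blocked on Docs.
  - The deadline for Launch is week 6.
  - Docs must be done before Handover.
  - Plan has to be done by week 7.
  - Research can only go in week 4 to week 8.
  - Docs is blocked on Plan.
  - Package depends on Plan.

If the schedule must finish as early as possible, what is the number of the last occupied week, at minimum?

The precedence chain requires at least 3 distinct weeks.
With at most 1 per week and 9 tasks, at least 9 weeks are needed.
Audit can't be placed before week 8, so the schedule must run through at least week 8.
9 works (last occupied week: week 9): for example Launch -> week 1, Research -> week 4, Audit -> week 8, Design -> week 6, Plan -> week 2, Package -> week 7, Docs -> week 3, Triage -> week 9, Handover -> week 5.

week 9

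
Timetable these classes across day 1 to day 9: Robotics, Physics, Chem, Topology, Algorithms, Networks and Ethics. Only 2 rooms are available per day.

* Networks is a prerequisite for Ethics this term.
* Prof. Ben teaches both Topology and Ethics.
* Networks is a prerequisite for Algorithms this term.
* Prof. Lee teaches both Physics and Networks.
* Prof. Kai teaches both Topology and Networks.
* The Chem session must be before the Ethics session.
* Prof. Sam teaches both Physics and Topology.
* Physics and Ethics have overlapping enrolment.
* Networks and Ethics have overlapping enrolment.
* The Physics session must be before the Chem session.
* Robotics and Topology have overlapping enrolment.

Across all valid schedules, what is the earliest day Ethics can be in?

Precedence pushes Ethics to at least day 3.
Ethics at day 3 is achievable: Ethics -> day 3; Chem -> day 2; Robotics -> day 1; Algorithms -> day 3; Physics -> day 1; Topology -> day 4; Networks -> day 2.

day 3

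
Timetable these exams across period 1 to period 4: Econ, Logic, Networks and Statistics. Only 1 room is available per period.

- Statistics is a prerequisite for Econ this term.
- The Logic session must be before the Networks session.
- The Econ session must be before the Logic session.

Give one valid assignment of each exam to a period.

Networks in period 4, Statistics in period 1, Econ in period 2, Logic in period 3

Checking: Statistics(period 1) before Econ(period 2); Logic(period 3) before Networks(period 4); Econ(period 2) before Logic(period 3); max 1 per period (cap 1).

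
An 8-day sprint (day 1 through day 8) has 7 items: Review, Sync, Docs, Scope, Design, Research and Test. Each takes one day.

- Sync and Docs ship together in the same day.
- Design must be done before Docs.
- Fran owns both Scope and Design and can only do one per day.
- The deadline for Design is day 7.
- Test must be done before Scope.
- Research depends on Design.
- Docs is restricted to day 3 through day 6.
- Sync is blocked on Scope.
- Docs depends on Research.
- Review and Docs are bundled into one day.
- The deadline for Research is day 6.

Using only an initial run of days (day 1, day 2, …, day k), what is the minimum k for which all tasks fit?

3

The precedence chain requires at least 3 distinct days.
3 works (last occupied day: day 3): for example Design -> day 1; Review -> day 3; Test -> day 1; Docs -> day 3; Research -> day 2; Scope -> day 2; Sync -> day 3.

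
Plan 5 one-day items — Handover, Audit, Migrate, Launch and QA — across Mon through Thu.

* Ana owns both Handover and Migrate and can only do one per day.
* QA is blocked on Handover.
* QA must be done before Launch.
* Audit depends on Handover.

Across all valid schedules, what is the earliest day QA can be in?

Precedence pushes QA to at least Tue; downstream work caps QA at Wed.
QA at Tue is achievable: Handover in Mon; QA in Tue; Launch in Wed; Audit in Tue; Migrate in Tue.

Tue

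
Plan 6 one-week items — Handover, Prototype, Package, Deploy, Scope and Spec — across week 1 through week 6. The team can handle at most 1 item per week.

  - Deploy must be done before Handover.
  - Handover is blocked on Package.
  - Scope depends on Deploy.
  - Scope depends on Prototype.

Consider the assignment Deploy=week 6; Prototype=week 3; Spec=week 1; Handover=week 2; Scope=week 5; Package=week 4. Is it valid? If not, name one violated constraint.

Scope depends on Deploy — violated.
The team can handle at most 1 item per week — holds.
Handover is blocked on Package — violated.
Scope depends on Prototype — holds.
Deploy must be done before Handover — violated.

Invalid. Deploy must be done before Handover.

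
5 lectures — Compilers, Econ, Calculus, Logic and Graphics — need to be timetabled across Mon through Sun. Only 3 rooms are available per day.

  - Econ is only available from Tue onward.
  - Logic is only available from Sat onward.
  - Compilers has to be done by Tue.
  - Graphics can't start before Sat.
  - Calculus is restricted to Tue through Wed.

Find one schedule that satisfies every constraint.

Compilers -> Mon; Logic -> Sat; Econ -> Tue; Calculus -> Tue; Graphics -> Sat

Checking: Graphics=Sat in [Sat,Sun]; Logic=Sat in [Sat,Sun]; Compilers=Mon in [Mon,Tue]; Calculus=Tue in [Tue,Wed]; Econ=Tue in [Tue,Sun]; max 2 per day (cap 3).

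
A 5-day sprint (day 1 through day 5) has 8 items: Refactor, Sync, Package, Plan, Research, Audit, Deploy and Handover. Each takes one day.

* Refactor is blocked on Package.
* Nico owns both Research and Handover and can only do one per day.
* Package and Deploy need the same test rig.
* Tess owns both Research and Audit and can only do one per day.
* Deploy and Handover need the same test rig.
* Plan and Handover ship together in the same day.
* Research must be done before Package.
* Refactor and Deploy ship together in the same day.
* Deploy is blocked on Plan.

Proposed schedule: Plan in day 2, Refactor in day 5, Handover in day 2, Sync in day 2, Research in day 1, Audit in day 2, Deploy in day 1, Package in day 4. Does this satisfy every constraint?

No — it violates: Refactor and Deploy ship together in the same day

Package and Deploy need the same test rig — holds.
Deploy is blocked on Plan — violated.
Refactor is blocked on Package — holds.
Refactor and Deploy ship together in the same day — violated.
Tess owns both Research and Audit and can only do one per day — holds.
Research must be done before Package — holds.
Deploy and Handover need the same test rig — holds.
Plan and Handover ship together in the same day — holds.
Nico owns both Research and Handover and can only do one per day — holds.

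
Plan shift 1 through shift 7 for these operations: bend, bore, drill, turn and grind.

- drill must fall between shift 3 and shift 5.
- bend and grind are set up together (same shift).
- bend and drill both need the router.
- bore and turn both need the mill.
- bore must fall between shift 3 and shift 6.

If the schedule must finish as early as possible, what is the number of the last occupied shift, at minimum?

shift 3

bore can't be placed before shift 3, so the schedule must run through at least shift 3.
3 works (last occupied shift: shift 3): for example turn -> shift 1; bend -> shift 1; drill -> shift 3; grind -> shift 1; bore -> shift 3.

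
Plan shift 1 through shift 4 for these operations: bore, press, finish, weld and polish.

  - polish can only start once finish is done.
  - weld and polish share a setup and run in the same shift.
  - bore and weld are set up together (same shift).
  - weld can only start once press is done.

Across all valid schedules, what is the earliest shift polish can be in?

Precedence pushes polish to at least shift 2.
polish at shift 2 is achievable: bore in shift 2; weld in shift 2; polish in shift 2; press in shift 1; finish in shift 1.

shift 2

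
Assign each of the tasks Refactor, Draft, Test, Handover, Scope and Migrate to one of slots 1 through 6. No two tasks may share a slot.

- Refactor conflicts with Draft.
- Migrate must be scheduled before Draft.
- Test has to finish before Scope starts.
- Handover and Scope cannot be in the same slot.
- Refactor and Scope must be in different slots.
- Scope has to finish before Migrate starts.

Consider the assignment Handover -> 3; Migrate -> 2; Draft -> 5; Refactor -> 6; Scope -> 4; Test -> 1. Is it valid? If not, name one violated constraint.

Scope has to finish before Migrate starts — violated.
Refactor and Scope must be in different slots — holds.
Test has to finish before Scope starts — holds.
Handover and Scope cannot be in the same slot — holds.
Migrate must be scheduled before Draft — holds.
No two tasks may share a slot — holds.
Refactor conflicts with Draft — holds.

No. Scope has to finish before Migrate starts is not satisfied.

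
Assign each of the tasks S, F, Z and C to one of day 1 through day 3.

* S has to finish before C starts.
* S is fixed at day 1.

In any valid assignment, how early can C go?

Precedence pushes C to at least day 2.
C at day 2 is achievable: S in day 1; C in day 2; F in day 1; Z in day 1.

day 2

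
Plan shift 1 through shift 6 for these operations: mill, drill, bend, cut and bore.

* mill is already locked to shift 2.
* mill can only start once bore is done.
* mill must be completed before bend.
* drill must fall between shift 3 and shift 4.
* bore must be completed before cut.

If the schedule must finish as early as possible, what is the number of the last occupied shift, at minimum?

3

The precedence chain requires at least 3 distinct shifts.
3 works (last occupied shift: shift 3): for example mill=shift 2; cut=shift 2; bore=shift 1; bend=shift 3; drill=shift 3.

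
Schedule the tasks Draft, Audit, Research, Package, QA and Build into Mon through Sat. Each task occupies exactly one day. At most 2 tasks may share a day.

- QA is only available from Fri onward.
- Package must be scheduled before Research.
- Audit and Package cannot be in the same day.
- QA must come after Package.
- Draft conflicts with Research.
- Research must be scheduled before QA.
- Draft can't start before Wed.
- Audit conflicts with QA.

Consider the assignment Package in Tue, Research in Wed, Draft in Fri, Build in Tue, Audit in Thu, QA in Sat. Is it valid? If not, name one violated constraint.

Audit conflicts with QA — holds.
QA must come after Package — holds.
Draft conflicts with Research — holds.
Research must be scheduled before QA — holds.
Audit and Package cannot be in the same day — holds.
Draft can't start before Wed — holds.
At most 2 tasks may share a day — holds.
Package must be scheduled before Research — holds.
QA is only available from Fri onward — holds.

Valid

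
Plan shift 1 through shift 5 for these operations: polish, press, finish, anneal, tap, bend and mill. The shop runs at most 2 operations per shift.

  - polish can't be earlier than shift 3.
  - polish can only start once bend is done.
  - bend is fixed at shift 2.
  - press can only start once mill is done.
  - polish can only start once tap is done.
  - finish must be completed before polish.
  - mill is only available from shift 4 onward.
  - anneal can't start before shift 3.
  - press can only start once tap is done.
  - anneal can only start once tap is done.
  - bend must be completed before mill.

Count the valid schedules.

Splitting on polish: it can be shift 3 (9), shift 4 (13), shift 5 (15). Listing each branch's schedules as (press, finish, anneal, tap, bend, mill) by shift number:
polish=shift 3: (5,1,3,1,2,4) (5,1,3,2,2,4) (5,1,4,1,2,4) (5,1,4,2,2,4) (5,1,5,1,2,4) (5,1,5,2,2,4) (5,2,3,1,2,4) (5,2,4,1,2,4) (5,2,5,1,2,4) — 9.
polish=shift 4: (5,1,3,1,2,4) (5,1,3,2,2,4) (5,1,5,1,2,4) (5,1,5,2,2,4) (5,1,5,3,2,4) (5,2,3,1,2,4) (5,2,5,1,2,4) (5,2,5,3,2,4) (5,3,3,1,2,4) (5,3,3,2,2,4) (5,3,5,1,2,4) (5,3,5,2,2,4) (5,3,5,3,2,4) — 13.
polish=shift 5: (5,1,3,1,2,4) (5,1,3,2,2,4) (5,1,4,1,2,4) (5,1,4,2,2,4) (5,1,4,3,2,4) (5,2,3,1,2,4) (5,2,4,1,2,4) (5,2,4,3,2,4) (5,3,3,1,2,4) (5,3,3,2,2,4) (5,3,4,1,2,4) (5,3,4,2,2,4) (5,3,4,3,2,4) (5,4,3,1,2,4) (5,4,3,2,2,4) — 15.
Summing: 9 + 13 + 15 = 37.

37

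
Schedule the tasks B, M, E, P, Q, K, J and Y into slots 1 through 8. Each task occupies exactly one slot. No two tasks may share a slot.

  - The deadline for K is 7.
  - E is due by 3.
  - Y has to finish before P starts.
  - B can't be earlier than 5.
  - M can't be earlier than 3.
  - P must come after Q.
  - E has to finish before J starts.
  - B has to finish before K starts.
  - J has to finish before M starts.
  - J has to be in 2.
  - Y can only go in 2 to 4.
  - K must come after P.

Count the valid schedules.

4

Enumerating: Y in 3; P in 6; M in 8; E in 1; Q in 4; J in 2; K in 7; B in 5 | M=8; Q=4; Y=3; B=6; P=5; J=2; K=7; E=1 | B -> 5, J -> 2, Q -> 3, K -> 7, P -> 6, M -> 8, E -> 1, Y -> 4 | Y=4, P=5, K=7, M=8, E=1, B=6, J=2, Q=3.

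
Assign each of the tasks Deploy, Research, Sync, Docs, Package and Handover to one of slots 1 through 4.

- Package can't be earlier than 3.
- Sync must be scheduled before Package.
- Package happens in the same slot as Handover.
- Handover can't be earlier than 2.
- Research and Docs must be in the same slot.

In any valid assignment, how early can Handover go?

Handover is available from 2; Handover must be in the same slot as Package, which can't be before 3, so Handover is at least 3.
Handover at 3 is achievable: Sync=1, Handover=3, Package=3, Docs=1, Deploy=1, Research=1.

3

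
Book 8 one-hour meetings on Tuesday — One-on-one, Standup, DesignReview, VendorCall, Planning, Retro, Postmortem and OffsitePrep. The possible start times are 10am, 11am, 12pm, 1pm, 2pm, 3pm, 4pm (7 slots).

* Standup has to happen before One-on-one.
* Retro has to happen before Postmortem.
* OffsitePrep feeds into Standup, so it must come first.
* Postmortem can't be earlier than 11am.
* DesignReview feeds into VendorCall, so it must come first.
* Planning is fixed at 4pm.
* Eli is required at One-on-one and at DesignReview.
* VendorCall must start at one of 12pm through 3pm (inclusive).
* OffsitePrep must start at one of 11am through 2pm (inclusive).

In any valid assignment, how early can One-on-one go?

Precedence pushes One-on-one to at least 1pm.
One-on-one at 1pm is achievable: Postmortem in 11am; One-on-one in 1pm; Retro in 10am; DesignReview in 10am; Standup in 12pm; OffsitePrep in 11am; VendorCall in 12pm; Planning in 4pm.

1pm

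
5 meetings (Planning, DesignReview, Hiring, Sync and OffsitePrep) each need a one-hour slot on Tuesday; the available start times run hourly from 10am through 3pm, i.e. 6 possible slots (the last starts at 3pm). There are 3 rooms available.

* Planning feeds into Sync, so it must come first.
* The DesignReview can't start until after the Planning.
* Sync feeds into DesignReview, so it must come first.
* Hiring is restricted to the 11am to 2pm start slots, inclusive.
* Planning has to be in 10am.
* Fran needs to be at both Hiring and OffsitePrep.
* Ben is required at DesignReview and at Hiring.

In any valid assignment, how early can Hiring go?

Hiring is available from 11am; Hiring's own window allows nothing later than 2pm.
Hiring at 11am is achievable: DesignReview=12pm, Sync=11am, OffsitePrep=10am, Planning=10am, Hiring=11am.

11am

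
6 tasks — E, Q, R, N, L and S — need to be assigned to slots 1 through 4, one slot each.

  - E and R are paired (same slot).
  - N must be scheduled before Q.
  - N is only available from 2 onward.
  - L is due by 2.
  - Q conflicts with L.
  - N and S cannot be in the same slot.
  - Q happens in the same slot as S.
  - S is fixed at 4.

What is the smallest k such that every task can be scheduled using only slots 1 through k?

The precedence chain requires at least 2 distinct slots.
S can't be placed before 4, so the schedule must run through at least slot 4.
4 works (last occupied slot: 4): for example S -> 4; E -> 1; L -> 1; Q -> 4; R -> 1; N -> 2.

4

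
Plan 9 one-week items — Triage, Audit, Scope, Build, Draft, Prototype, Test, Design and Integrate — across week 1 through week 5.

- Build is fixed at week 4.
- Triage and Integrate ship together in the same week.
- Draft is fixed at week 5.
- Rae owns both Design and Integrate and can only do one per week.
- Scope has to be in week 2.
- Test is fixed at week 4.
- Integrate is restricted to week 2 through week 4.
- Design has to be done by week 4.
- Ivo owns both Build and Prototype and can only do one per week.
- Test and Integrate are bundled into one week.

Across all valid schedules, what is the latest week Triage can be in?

Triage must be in the same week as Test, which can't be before week 4, so Triage is at least week 4; Triage must be in the same week as Test, which can't be after week 4, so Triage is at most week 4.
Triage at week 4 is achievable: Design=week 1; Build=week 4; Scope=week 2; Audit=week 1; Triage=week 4; Prototype=week 1; Test=week 4; Integrate=week 4; Draft=week 5.

week 4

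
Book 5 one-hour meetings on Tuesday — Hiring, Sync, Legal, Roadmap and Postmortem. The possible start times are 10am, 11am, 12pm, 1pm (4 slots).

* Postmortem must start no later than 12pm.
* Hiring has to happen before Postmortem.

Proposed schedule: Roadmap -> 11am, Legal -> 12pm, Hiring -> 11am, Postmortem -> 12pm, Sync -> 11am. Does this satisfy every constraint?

Yes

Hiring has to happen before Postmortem — holds.
Postmortem must start no later than 12pm — holds.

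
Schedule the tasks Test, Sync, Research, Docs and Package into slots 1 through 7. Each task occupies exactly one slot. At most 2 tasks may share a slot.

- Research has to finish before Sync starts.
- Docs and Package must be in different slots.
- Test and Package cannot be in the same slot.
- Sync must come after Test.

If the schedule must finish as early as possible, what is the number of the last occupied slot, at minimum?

The precedence chain requires at least 2 distinct slots.
With at most 2 per slot and 5 tasks, at least 3 slots are needed.
3 works (last occupied slot: 3): for example Package=3; Sync=2; Test=1; Research=1; Docs=2.

slot 3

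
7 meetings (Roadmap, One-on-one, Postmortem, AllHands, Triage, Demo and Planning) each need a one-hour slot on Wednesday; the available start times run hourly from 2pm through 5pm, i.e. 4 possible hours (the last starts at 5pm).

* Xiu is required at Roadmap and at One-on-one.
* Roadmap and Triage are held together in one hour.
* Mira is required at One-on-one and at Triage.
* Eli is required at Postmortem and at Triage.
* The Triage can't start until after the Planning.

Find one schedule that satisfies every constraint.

AllHands in 2pm, One-on-one in 2pm, Triage in 3pm, Planning in 2pm, Postmortem in 2pm, Demo in 2pm, Roadmap in 3pm

Checking: Planning(2pm) before Triage(3pm); One-on-one(2pm) != Triage(3pm); Roadmap(3pm) != One-on-one(2pm); Postmortem(2pm) != Triage(3pm); Roadmap = Triage = 3pm.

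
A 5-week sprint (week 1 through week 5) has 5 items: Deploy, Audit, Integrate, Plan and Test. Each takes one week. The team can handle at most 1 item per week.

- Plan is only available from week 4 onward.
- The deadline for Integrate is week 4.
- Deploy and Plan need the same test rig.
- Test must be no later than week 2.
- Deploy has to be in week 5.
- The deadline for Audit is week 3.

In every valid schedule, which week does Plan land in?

Plan's window is week 4–week 5.
Deploy is fixed at week 5, and Plan can't share a week with Deploy.
So Plan must be week 4.

week 4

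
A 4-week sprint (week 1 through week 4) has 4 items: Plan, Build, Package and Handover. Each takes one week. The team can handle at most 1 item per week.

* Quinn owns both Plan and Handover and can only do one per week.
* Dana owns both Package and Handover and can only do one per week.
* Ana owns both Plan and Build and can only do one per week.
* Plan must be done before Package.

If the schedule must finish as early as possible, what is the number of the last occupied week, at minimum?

The precedence chain requires at least 2 distinct weeks.
With at most 1 per week and 4 tasks, at least 4 weeks are needed.
4 works (last occupied week: week 4): for example Plan -> week 1; Build -> week 3; Handover -> week 4; Package -> week 2.

4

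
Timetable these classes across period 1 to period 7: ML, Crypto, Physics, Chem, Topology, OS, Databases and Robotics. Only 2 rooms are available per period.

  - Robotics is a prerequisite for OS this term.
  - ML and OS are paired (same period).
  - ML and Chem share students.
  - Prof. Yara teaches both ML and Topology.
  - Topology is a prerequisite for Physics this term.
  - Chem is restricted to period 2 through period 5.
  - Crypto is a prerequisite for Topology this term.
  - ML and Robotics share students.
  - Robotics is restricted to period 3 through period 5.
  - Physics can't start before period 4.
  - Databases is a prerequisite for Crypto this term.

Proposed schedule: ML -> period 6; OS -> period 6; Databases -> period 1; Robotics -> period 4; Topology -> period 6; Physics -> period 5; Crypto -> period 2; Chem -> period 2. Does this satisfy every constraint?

Robotics is a prerequisite for OS this term — holds.
Physics can't start before period 4 — holds.
Crypto is a prerequisite for Topology this term — holds.
ML and OS are paired (same period) — holds.
ML and Robotics share students — holds.
Databases is a prerequisite for Crypto this term — holds.
Prof. Yara teaches both ML and Topology — violated.
Robotics is restricted to period 3 through period 5 — holds.
Only 2 rooms are available per period — violated.
Topology is a prerequisite for Physics this term — violated.
Chem is restricted to period 2 through period 5 — holds.
ML and Chem share students — holds.

No — it violates: Prof. Yara teaches both ML and Topology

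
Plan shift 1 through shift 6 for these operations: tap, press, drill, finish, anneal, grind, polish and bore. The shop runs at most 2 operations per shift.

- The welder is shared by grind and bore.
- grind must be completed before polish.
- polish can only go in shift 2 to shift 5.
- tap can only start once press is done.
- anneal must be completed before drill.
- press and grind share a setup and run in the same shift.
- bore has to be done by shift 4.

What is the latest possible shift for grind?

Downstream work caps grind at shift 4.
grind at shift 4 is achievable: anneal in shift 1; polish in shift 5; grind in shift 4; finish in shift 2; drill in shift 2; press in shift 4; bore in shift 1; tap in shift 5.

shift 4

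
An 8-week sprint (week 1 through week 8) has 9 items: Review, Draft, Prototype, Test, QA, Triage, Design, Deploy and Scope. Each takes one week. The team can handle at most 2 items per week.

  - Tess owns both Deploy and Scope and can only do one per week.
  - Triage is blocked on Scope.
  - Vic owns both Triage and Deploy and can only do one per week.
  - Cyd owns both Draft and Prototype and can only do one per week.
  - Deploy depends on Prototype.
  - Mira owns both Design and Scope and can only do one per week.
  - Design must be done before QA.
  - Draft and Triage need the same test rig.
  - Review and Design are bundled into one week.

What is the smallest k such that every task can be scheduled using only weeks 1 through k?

The precedence chain requires at least 2 distinct weeks.
With at most 2 per week and 9 tasks, at least 5 weeks are needed.
5 works (last occupied week: week 5): for example Deploy=week 4, Test=week 5, QA=week 3, Scope=week 1, Prototype=week 1, Draft=week 4, Design=week 2, Triage=week 3, Review=week 2.

5 weeks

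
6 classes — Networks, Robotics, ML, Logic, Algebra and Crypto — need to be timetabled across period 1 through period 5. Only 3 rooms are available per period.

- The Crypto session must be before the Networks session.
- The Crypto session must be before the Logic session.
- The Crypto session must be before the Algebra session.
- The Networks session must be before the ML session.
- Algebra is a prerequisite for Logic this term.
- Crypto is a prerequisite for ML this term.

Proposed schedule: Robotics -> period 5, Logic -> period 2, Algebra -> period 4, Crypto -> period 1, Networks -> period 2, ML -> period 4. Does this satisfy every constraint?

No. Algebra is a prerequisite for Logic this term is not satisfied.

The Crypto session must be before the Networks session — holds.
The Networks session must be before the ML session — holds.
Crypto is a prerequisite for ML this term — holds.
Algebra is a prerequisite for Logic this term — violated.
The Crypto session must be before the Algebra session — holds.
The Crypto session must be before the Logic session — holds.
Only 3 rooms are available per period — holds.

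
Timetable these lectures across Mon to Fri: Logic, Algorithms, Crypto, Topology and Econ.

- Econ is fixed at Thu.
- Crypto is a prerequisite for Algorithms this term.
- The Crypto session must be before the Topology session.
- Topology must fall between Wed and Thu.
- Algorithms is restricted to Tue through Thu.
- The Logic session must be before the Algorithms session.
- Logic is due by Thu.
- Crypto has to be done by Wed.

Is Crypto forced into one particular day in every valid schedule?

No

Crypto can be Mon (e.g. Econ in Thu, Logic in Mon, Crypto in Mon, Topology in Wed, Algorithms in Tue) or Tue (e.g. Algorithms=Wed, Topology=Wed, Crypto=Tue, Econ=Thu, Logic=Mon).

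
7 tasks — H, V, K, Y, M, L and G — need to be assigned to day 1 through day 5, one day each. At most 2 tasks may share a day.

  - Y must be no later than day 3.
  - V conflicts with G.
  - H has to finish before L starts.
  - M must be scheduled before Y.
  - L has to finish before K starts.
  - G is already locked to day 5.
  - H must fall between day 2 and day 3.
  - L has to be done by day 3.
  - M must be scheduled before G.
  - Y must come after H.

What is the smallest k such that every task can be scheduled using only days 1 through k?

5 days

The precedence chain requires at least 3 distinct days.
With at most 2 per day and 7 tasks, at least 4 days are needed.
G can't be placed before day 5, so the schedule must run through at least day 5.
5 works (last occupied day: day 5): for example G -> day 5; L -> day 3; H -> day 2; K -> day 4; M -> day 1; V -> day 1; Y -> day 3.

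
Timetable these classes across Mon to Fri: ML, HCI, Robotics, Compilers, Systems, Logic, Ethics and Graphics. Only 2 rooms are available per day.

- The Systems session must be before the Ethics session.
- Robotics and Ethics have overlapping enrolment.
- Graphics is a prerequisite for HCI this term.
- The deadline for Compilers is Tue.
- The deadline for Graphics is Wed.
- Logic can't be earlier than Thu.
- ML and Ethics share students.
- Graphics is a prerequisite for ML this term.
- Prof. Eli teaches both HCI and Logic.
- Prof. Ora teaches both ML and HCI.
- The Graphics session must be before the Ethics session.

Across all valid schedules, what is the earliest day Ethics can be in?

Tue

Precedence pushes Ethics to at least Tue.
Ethics at Tue is achievable: HCI in Fri, Systems in Mon, Ethics in Tue, Graphics in Mon, Robotics in Wed, Compilers in Tue, Logic in Thu, ML in Wed.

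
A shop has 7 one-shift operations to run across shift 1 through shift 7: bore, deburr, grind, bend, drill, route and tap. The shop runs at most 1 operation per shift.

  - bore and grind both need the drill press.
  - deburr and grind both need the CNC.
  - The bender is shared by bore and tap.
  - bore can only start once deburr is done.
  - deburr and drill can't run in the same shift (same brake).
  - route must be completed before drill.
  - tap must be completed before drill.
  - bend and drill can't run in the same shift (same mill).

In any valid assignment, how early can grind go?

grind at shift 1 is achievable: grind -> shift 1, tap -> shift 3, bore -> shift 6, deburr -> shift 5, route -> shift 2, drill -> shift 4, bend -> shift 7.

shift 1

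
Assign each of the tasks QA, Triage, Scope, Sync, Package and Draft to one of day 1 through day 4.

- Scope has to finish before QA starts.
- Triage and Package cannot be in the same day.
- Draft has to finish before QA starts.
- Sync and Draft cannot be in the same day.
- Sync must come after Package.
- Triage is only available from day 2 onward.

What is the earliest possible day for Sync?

Precedence pushes Sync to at least day 2.
Sync at day 2 is achievable: Scope in day 1; Draft in day 1; Triage in day 2; QA in day 2; Sync in day 2; Package in day 1.

day 2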